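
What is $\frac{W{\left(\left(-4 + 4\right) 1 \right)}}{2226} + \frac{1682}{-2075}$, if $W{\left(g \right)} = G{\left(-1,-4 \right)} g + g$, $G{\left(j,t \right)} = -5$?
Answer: $- \frac{1682}{2075} \approx -0.8106$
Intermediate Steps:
$W{\left(g \right)} = - 4 g$ ($W{\left(g \right)} = - 5 g + g = - 4 g$)
$\frac{W{\left(\left(-4 + 4\right) 1 \right)}}{2226} + \frac{1682}{-2075} = \frac{\left(-4\right) \left(-4 + 4\right) 1}{2226} + \frac{1682}{-2075} = - 4 \cdot 0 \cdot 1 \cdot \frac{1}{2226} + 1682 \left(- \frac{1}{2075}\right) = \left(-4\right) 0 \cdot \frac{1}{2226} - \frac{1682}{2075} = 0 \cdot \frac{1}{2226} - \frac{1682}{2075} = 0 - \frac{1682}{2075} = - \frac{1682}{2075}$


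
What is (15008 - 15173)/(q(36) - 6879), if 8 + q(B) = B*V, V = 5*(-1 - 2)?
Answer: 165/7427 ≈ 0.022216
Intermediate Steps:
V = -15 (V = 5*(-3) = -15)
q(B) = -8 - 15*B (q(B) = -8 + B*(-15) = -8 - 15*B)
(15008 - 15173)/(q(36) - 6879) = (15008 - 15173)/((-8 - 15*36) - 6879) = -165/((-8 - 540) - 6879) = -165/(-548 - 6879) = -165/(-7427) = -165*(-1/7427) = 165/7427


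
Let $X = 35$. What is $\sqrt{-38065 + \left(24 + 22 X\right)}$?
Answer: $i \sqrt{37271} \approx 193.06 i$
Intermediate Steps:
$\sqrt{-38065 + \left(24 + 22 X\right)} = \sqrt{-38065 + \left(24 + 22 \cdot 35\right)} = \sqrt{-38065 + \left(24 + 770\right)} = \sqrt{-38065 + 794} = \sqrt{-37271} = i \sqrt{37271}$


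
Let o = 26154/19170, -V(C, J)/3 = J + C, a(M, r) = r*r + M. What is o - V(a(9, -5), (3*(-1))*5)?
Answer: 62158/1065 ≈ 58.364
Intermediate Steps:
a(M, r) = M + r² (a(M, r) = r² + M = M + r²)
V(C, J) = -3*C - 3*J (V(C, J) = -3*(J + C) = -3*(C + J) = -3*C - 3*J)
o = 1453/1065 (o = 26154*(1/19170) = 1453/1065 ≈ 1.3643)
o - V(a(9, -5), (3*(-1))*5) = 1453/1065 - (-3*(9 + (-5)²) - 3*3*(-1)*5) = 1453/1065 - (-3*(9 + 25) - (-9)*5) = 1453/1065 - (-3*34 - 3*(-15)) = 1453/1065 - (-102 + 45) = 1453/1065 - 1*(-57) = 1453/1065 + 57 = 62158/1065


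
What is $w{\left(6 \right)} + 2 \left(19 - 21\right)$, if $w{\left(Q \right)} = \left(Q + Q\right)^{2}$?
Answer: $140$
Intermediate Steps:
$w{\left(Q \right)} = 4 Q^{2}$ ($w{\left(Q \right)} = \left(2 Q\right)^{2} = 4 Q^{2}$)
$w{\left(6 \right)} + 2 \left(19 - 21\right) = 4 \cdot 6^{2} + 2 \left(19 - 21\right) = 4 \cdot 36 + 2 \left(19 - 21\right) = 144 + 2 \left(-2\right) = 144 - 4 = 140$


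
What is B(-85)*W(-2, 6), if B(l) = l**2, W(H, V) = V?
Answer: 43350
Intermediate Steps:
B(-85)*W(-2, 6) = (-85)**2*6 = 7225*6 = 43350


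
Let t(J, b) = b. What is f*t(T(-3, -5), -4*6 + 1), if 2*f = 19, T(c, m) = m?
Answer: -437/2 ≈ -218.50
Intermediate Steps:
f = 19/2 (f = (½)*19 = 19/2 ≈ 9.5000)
f*t(T(-3, -5), -4*6 + 1) = 19*(-4*6 + 1)/2 = 19*(-24 + 1)/2 = (19/2)*(-23) = -437/2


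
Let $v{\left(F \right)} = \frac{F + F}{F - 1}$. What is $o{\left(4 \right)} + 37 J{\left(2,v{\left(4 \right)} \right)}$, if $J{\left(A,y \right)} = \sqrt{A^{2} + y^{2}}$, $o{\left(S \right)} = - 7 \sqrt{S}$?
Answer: $\frac{328}{3} \approx 109.33$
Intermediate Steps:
$v{\left(F \right)} = \frac{2 F}{-1 + F}$
$o{\left(4 \right)} + 37 J{\left(2,v{\left(4 \right)} \right)} = - 7 \sqrt{4} + 37 \sqrt{2^{2} + \left(2 \cdot 4 \frac{1}{-1 + 4}\right)^{2}} = \left(-7\right) 2 + 37 \sqrt{4 + \left(2 \cdot 4 \cdot \frac{1}{3}\right)^{2}} = -14 + 37 \sqrt{4 + \left(2 \cdot 4 \cdot \frac{1}{3}\right)^{2}} = -14 + 37 \sqrt{4 + \left(\frac{8}{3}\right)^{2}} = -14 + 37 \sqrt{4 + \frac{64}{9}} = -14 + 37 \sqrt{\frac{100}{9}} = -14 + 37 \cdot \frac{10}{3} = -14 + \frac{370}{3} = \frac{328}{3}$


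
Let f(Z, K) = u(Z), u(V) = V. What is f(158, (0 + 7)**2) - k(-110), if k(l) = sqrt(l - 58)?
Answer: 158 - 2*I*sqrt(42) ≈ 158.0 - 12.961*I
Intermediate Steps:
k(l) = sqrt(-58 + l)
f(Z, K) = Z
f(158, (0 + 7)**2) - k(-110) = 158 - sqrt(-58 - 110) = 158 - sqrt(-168) = 158 - 2*I*sqrt(42)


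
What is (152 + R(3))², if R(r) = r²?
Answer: 25921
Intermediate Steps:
(152 + R(3))² = (152 + 3²)² = (152 + 9)² = 161² = 25921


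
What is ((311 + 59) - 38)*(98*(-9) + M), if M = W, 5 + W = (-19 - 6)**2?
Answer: -86984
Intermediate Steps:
W = 620 (W = -5 + (-19 - 6)**2 = -5 + (-25)**2 = -5 + 625 = 620)
M = 620
((311 + 59) - 38)*(98*(-9) + M) = ((311 + 59) - 38)*(98*(-9) + 620) = (370 - 38)*(-882 + 620) = 332*(-262) = -86984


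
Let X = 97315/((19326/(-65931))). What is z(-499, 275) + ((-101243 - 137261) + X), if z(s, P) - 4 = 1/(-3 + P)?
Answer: -499814787459/876112 ≈ -5.7049e+5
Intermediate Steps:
z(s, P) = 4 + 1/(-3 + P)
X = -2138691755/6442 (X = 97315/((19326*(-1/65931))) = 97315/(-6442/21977) = 97315*(-21977/6442) = -2138691755/6442 ≈ -3.3199e+5)
z(-499, 275) + ((-101243 - 137261) + X) = (-11 + 4*275)/(-3 + 275) + ((-101243 - 137261) - 2138691755/6442) = (-11 + 1100)/272 + (-238504 - 2138691755/6442) = (1/272)*1089 - 3675134523/6442 = 1089/272 - 3675134523/6442 = -499814787459/876112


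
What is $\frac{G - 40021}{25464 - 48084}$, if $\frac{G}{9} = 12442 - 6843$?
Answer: $- \frac{1037}{2262} \approx -0.45844$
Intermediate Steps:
$G = 50391$ ($G = 9 \left(12442 - 6843\right) = 9 \cdot 5599 = 50391$)
$\frac{G - 40021}{25464 - 48084} = \frac{50391 - 40021}{25464 - 48084} = \frac{10370}{-22620} = 10370 \left(- \frac{1}{22620}\right) = - \frac{1037}{2262}$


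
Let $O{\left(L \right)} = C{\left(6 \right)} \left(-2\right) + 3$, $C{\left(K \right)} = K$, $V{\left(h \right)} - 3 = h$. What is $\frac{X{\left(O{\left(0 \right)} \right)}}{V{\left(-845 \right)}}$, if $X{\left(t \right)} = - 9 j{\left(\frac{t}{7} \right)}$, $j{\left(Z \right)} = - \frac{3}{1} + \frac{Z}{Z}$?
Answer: $- \frac{9}{421} \approx -0.021378$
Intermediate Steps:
$V{\left(h \right)} = 3 + h$
$j{\left(Z \right)} = -2$ ($j{\left(Z \right)} = \left(-3\right) 1 + 1 = -3 + 1 = -2$)
$O{\left(L \right)} = -9$ ($O{\left(L \right)} = 6 \left(-2\right) + 3 = -12 + 3 = -9$)
$X{\left(t \right)} = 18$ ($X{\left(t \right)} = \left(-9\right) \left(-2\right) = 18$)
$\frac{X{\left(O{\left(0 \right)} \right)}}{V{\left(-845 \right)}} = \frac{18}{3 - 845} = \frac{18}{-842} = 18 \left(- \frac{1}{842}\right) = - \frac{9}{421}$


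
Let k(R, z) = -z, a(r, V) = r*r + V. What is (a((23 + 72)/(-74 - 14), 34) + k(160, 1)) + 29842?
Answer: 231361025/7744 ≈ 29876.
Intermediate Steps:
a(r, V) = V + r² (a(r, V) = r² + V = V + r²)
(a((23 + 72)/(-74 - 14), 34) + k(160, 1)) + 29842 = ((34 + ((23 + 72)/(-74 - 14))²) - 1*1) + 29842 = ((34 + (95/(-88))²) - 1) + 29842 = ((34 + (95*(-1/88))²) - 1) + 29842 = ((34 + (-95/88)²) - 1) + 29842 = ((34 + 9025/7744) - 1) + 29842 = (272321/7744 - 1) + 29842 = 264577/7744 + 29842 = 231361025/7744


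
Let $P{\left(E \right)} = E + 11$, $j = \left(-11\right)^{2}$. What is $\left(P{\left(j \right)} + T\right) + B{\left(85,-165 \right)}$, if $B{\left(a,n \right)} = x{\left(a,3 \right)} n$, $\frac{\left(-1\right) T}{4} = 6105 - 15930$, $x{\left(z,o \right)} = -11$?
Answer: $41247$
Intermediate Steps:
$j = 121$
$T = 39300$ ($T = - 4 \left(6105 - 15930\right) = \left(-4\right) \left(-9825\right) = 39300$)
$P{\left(E \right)} = 11 + E$
$B{\left(a,n \right)} = - 11 n$
$\left(P{\left(j \right)} + T\right) + B{\left(85,-165 \right)} = \left(\left(11 + 121\right) + 39300\right) - -1815 = \left(132 + 39300\right) + 1815 = 39432 + 1815 = 41247$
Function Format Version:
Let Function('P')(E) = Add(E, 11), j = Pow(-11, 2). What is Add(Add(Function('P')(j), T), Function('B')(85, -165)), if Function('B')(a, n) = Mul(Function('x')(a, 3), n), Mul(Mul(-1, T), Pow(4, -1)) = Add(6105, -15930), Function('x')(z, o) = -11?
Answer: 41247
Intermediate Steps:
j = 121
T = 39300 (T = Mul(-4, Add(6105, -15930)) = Mul(-4, -9825) = 39300)
Function('P')(E) = Add(11, E)
Function('B')(a, n) = Mul(-11, n)
Add(Add(Function('P')(j), T), Function('B')(85, -165)) = Add(Add(Add(11, 121), 39300), Mul(-11, -165)) = Add(Add(132, 39300), 1815) = Add(39432, 1815) = 41247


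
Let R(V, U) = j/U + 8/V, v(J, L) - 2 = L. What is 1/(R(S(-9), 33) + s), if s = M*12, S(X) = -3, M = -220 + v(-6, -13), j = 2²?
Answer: -11/30520 ≈ -0.00036042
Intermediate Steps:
j = 4
v(J, L) = 2 + L
M = -231 (M = -220 + (2 - 13) = -220 - 11 = -231)
s = -2772 (s = -231*12 = -2772)
R(V, U) = 4/U + 8/V
1/(R(S(-9), 33) + s) = 1/((4/33 + 8/(-3)) - 2772) = 1/((4*(1/33) + 8*(-⅓)) - 2772) = 1/((4/33 - 8/3) - 2772) = 1/(-28/11 - 2772) = 1/(-30520/11) = -11/30520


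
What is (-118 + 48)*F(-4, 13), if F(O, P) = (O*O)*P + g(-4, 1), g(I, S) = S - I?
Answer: -14910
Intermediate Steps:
F(O, P) = 5 + P*O**2 (F(O, P) = (O*O)*P + (1 - 1*(-4)) = O**2*P + (1 + 4) = P*O**2 + 5 = 5 + P*O**2)
(-118 + 48)*F(-4, 13) = (-118 + 48)*(5 + 13*(-4)**2) = -70*(5 + 13*16) = -70*(5 + 208) = -70*213 = -14910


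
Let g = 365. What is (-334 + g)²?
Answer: 961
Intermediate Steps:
(-334 + g)² = (-334 + 365)² = 31² = 961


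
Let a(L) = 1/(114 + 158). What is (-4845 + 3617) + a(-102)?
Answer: -334015/272 ≈ -1228.0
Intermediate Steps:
a(L) = 1/272
(-4845 + 3617) + a(-102) = (-4845 + 3617) + 1/272 = -1228 + 1/272 = -334015/272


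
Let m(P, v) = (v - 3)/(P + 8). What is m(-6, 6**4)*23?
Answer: 29739/2 ≈ 14870.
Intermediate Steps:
m(P, v) = (-3 + v)/(8 + P)
m(-6, 6**4)*23 = ((-3 + 6**4)/(8 - 6))*23 = ((-3 + 1296)/2)*23 = ((1/2)*1293)*23 = (1293/2)*23 = 29739/2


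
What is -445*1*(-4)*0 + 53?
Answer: 53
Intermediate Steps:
-445*1*(-4)*0 + 53 = -(-1780)*0 + 53 = -445*0 + 53 = 0 + 53 = 53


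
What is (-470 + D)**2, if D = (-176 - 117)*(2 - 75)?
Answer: 437604561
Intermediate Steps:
D = 21389 (D = -293*(-73) = 21389)
(-470 + D)**2 = (-470 + 21389)**2 = 20919**2 = 437604561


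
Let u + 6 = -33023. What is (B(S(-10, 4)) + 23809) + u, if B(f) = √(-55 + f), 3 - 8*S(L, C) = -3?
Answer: -9220 + I*√217/2 ≈ -9220.0 + 7.3655*I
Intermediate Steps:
u = -33029 (u = -6 - 33023 = -33029)
S(L, C) = ¾ (S(L, C) = 3/8 - ⅛*(-3) = 3/8 + 3/8 = ¾)
(B(S(-10, 4)) + 23809) + u = (√(-55 + ¾) + 23809) - 33029 = (√(-217/4) + 23809) - 33029 = (I*√217/2 + 23809) - 33029 = (23809 + I*√217/2) - 33029 = -9220 + I*√217/2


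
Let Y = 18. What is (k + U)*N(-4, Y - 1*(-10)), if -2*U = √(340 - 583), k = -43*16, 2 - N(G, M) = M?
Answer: 17888 + 117*I*√3 ≈ 17888.0 + 202.65*I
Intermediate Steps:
N(G, M) = 2 - M
k = -688
U = -9*I*√3/2 (U = -√(340 - 583)/2 = -9*I*√3/2 ≈ -7.7942*I)
(k + U)*N(-4, Y - 1*(-10)) = (-688 - 9*I*√3/2)*(2 - (18 - 1*(-10))) = (-688 - 9*I*√3/2)*(2 - (18 + 10)) = (-688 - 9*I*√3/2)*(2 - 1*28) = (-688 - 9*I*√3/2)*(2 - 28) = (-688 - 9*I*√3/2)*(-26) = 17888 + 117*I*√3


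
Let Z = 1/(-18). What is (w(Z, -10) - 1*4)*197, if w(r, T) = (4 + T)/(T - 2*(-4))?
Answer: -197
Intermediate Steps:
Z = -1/18 ≈ -0.055556
w(r, T) = (4 + T)/(8 + T) (w(r, T) = (4 + T)/(T + 8) = (4 + T)/(8 + T))
(w(Z, -10) - 1*4)*197 = ((4 - 10)/(8 - 10) - 1*4)*197 = (-6/(-2) - 4)*197 = (-½*(-6) - 4)*197 = (3 - 4)*197 = -1*197 = -197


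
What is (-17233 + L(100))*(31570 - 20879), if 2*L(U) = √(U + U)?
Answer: -184238003 + 53455*√2 ≈ -1.8416e+8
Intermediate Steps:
L(U) = √2*√U/2 (L(U) = √(U + U)/2 = √(2*U)/2 = (√2*√U)/2 = √2*√U/2)
(-17233 + L(100))*(31570 - 20879) = (-17233 + √2*√100/2)*(31570 - 20879) = (-17233 + (½)*√2*10)*10691 = (-17233 + 5*√2)*10691 = -184238003 + 53455*√2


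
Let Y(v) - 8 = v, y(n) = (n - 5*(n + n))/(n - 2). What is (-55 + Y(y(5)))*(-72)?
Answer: 4464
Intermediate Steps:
y(n) = -9*n/(-2 + n) (y(n) = (n - 10*n)/(-2 + n) = (-9*n)/(-2 + n) = -9*n/(-2 + n))
Y(v) = 8 + v
(-55 + Y(y(5)))*(-72) = (-55 + (8 - 9*5/(-2 + 5)))*(-72) = (-55 + (8 - 9*5/3))*(-72) = (-55 + (8 - 9*5*1/3))*(-72) = (-55 + (8 - 15))*(-72) = (-55 - 7)*(-72) = -62*(-72) = 4464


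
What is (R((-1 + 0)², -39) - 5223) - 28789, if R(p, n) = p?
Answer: -34011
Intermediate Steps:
(R((-1 + 0)², -39) - 5223) - 28789 = ((-1 + 0)² - 5223) - 28789 = ((-1)² - 5223) - 28789 = (1 - 5223) - 28789 = -5222 - 28789 = -34011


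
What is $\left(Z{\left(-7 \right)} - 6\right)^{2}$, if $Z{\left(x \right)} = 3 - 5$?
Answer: $64$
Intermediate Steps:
$Z{\left(x \right)} = -2$
$\left(Z{\left(-7 \right)} - 6\right)^{2} = \left(-2 - 6\right)^{2} = \left(-8\right)^{2} = 64$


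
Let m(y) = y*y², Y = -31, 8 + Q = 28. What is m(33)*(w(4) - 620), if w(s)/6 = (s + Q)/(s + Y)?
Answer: -22472604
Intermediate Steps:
Q = 20 (Q = -8 + 28 = 20)
m(y) = y³
w(s) = 6*(20 + s)/(-31 + s) (w(s) = 6*((s + 20)/(s - 31)) = 6*((20 + s)/(-31 + s)) = 6*(20 + s)/(-31 + s))
m(33)*(w(4) - 620) = 33³*(6*(20 + 4)/(-31 + 4) - 620) = 35937*(6*24/(-27) - 620) = 35937*(6*(-1/27)*24 - 620) = 35937*(-16/3 - 620) = 35937*(-1876/3) = -22472604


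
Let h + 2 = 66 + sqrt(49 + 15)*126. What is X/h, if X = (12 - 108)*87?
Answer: -522/67 ≈ -7.7910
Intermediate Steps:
X = -8352 (X = -96*87 = -8352)
h = 1072 (h = -2 + (66 + sqrt(49 + 15)*126) = -2 + (66 + sqrt(64)*126) = -2 + (66 + 8*126) = -2 + (66 + 1008) = -2 + 1074 = 1072)
X/h = -8352/1072 = -8352*1/1072 = -522/67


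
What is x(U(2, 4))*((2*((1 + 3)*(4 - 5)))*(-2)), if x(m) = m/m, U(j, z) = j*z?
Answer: 16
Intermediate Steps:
x(m) = 1
x(U(2, 4))*((2*((1 + 3)*(4 - 5)))*(-2)) = 1*((2*((1 + 3)*(4 - 5)))*(-2)) = 1*((2*(4*(-1)))*(-2)) = 1*((2*(-4))*(-2)) = 1*(-8*(-2)) = 1*16 = 16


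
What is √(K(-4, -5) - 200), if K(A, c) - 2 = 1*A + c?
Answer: 3*I*√23 ≈ 14.387*I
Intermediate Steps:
K(A, c) = 2 + A + c (K(A, c) = 2 + (1*A + c) = 2 + (A + c) = 2 + A + c)
√(K(-4, -5) - 200) = √((2 - 4 - 5) - 200) = √(-7 - 200) = √(-207) = 3*I*√23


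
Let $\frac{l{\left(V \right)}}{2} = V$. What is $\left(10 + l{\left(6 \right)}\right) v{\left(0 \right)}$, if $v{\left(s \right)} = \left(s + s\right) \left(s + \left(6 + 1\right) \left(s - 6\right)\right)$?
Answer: $0$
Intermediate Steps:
$v{\left(s \right)} = 2 s \left(-42 + 8 s\right)$ ($v{\left(s \right)} = 2 s \left(s + 7 \left(-6 + s\right)\right) = 2 s \left(s + \left(-42 + 7 s\right)\right) = 2 s \left(-42 + 8 s\right)$)
$l{\left(V \right)} = 2 V$
$\left(10 + l{\left(6 \right)}\right) v{\left(0 \right)} = \left(10 + 2 \cdot 6\right) 4 \cdot 0 \left(-21 + 4 \cdot 0\right) = \left(10 + 12\right) 4 \cdot 0 \left(-21 + 0\right) = 22 \cdot 4 \cdot 0 \left(-21\right) = 22 \cdot 0 = 0$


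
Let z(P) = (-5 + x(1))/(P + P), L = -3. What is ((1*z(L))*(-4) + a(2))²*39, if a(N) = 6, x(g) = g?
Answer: 1300/3 ≈ 433.33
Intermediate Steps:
z(P) = -2/P (z(P) = (-5 + 1)/(P + P) = -4*1/(2*P) = -2/P)
((1*z(L))*(-4) + a(2))²*39 = ((1*(-2/(-3)))*(-4) + 6)²*39 = ((1*(-2*(-⅓)))*(-4) + 6)²*39 = ((1*(⅔))*(-4) + 6)²*39 = ((⅔)*(-4) + 6)²*39 = (-8/3 + 6)²*39 = (10/3)²*39 = (100/9)*39 = 1300/3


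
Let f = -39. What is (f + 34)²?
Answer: 25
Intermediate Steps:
(f + 34)² = (-39 + 34)² = (-5)² = 25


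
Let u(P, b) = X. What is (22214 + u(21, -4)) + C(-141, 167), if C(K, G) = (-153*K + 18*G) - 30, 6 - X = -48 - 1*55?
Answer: 46872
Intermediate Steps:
X = 109 (X = 6 - (-48 - 1*55) = 6 - (-48 - 55) = 6 - 1*(-103) = 6 + 103 = 109)
u(P, b) = 109
C(K, G) = -30 - 153*K + 18*G
(22214 + u(21, -4)) + C(-141, 167) = (22214 + 109) + (-30 - 153*(-141) + 18*167) = 22323 + (-30 + 21573 + 3006) = 22323 + 24549 = 46872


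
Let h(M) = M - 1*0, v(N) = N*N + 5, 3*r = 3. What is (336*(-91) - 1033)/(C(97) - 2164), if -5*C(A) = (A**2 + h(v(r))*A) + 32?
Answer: 158045/20843 ≈ 7.5826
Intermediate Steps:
r = 1 (r = (1/3)*3 = 1)
v(N) = 5 + N**2 (v(N) = N**2 + 5 = 5 + N**2)
h(M) = M (h(M) = M + 0 = M)
C(A) = -32/5 - 6*A/5 - A**2/5 (C(A) = -((A**2 + (5 + 1**2)*A) + 32)/5 = -((A**2 + (5 + 1)*A) + 32)/5 = -((A**2 + 6*A) + 32)/5 = -(32 + A**2 + 6*A)/5 = -32/5 - 6*A/5 - A**2/5)
(336*(-91) - 1033)/(C(97) - 2164) = (336*(-91) - 1033)/((-32/5 - 6/5*97 - 1/5*97**2) - 2164) = (-30576 - 1033)/((-32/5 - 582/5 - 1/5*9409) - 2164) = -31609/((-32/5 - 582/5 - 9409/5) - 2164) = -31609/(-10023/5 - 2164) = -31609/(-20843/5) = -31609*(-5/20843) = 158045/20843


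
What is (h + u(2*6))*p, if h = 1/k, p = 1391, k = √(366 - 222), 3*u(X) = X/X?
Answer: 6955/12 ≈ 579.58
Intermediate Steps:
u(X) = ⅓ (u(X) = (X/X)/3 = (⅓)*1 = ⅓)
k = 12 (k = √144 = 12)
h = 1/12 ≈ 0.083333
(h + u(2*6))*p = (1/12 + ⅓)*1391 = (5/12)*1391 = 6955/12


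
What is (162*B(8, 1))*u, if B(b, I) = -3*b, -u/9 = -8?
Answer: -279936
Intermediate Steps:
u = 72 (u = -9*(-8) = 72)
(162*B(8, 1))*u = (162*(-3*8))*72 = (162*(-24))*72 = -3888*72 = -279936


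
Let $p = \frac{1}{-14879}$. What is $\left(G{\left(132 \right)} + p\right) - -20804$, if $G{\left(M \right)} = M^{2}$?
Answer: $\frac{568794411}{14879} \approx 38228.0$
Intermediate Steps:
$p = - \frac{1}{14879} \approx -6.7209 \cdot 10^{-5}$
$\left(G{\left(132 \right)} + p\right) - -20804 = \left(132^{2} - \frac{1}{14879}\right) - -20804 = \left(17424 - \frac{1}{14879}\right) + 20804 = \frac{259251695}{14879} + 20804 = \frac{568794411}{14879}$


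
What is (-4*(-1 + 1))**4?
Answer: 0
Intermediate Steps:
(-4*(-1 + 1))**4 = (-4*0)**4 = 0**4 = 0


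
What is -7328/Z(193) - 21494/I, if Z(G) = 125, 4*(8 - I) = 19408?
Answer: -16405041/302750 ≈ -54.187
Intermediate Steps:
I = -4844 (I = 8 - 1/4*19408 = 8 - 4852 = -4844)
-7328/Z(193) - 21494/I = -7328/125 - 21494/(-4844) = -7328*1/125 - 21494*(-1/4844) = -7328/125 + 10747/2422 = -16405041/302750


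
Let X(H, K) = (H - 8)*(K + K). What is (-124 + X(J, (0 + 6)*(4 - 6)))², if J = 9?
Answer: 21904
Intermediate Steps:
X(H, K) = 2*K*(-8 + H) (X(H, K) = (-8 + H)*(2*K) = 2*K*(-8 + H))
(-124 + X(J, (0 + 6)*(4 - 6)))² = (-124 + 2*((0 + 6)*(4 - 6))*(-8 + 9))² = (-124 + 2*(6*(-2))*1)² = (-124 + 2*(-12)*1)² = (-124 - 24)² = (-148)² = 21904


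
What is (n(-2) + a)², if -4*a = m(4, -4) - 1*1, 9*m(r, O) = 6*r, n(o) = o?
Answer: 841/144 ≈ 5.8403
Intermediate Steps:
m(r, O) = 2*r/3 (m(r, O) = (6*r)/9 = 2*r/3)
a = -5/12 (a = -((⅔)*4 - 1*1)/4 = -(8/3 - 1)/4 = -¼*5/3 = -5/12 ≈ -0.41667)
(n(-2) + a)² = (-2 - 5/12)² = (-29/12)² = 841/144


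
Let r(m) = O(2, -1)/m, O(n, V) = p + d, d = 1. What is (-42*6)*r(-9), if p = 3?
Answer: 112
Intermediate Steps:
O(n, V) = 4 (O(n, V) = 3 + 1 = 4)
r(m) = 4/m
(-42*6)*r(-9) = (-42*6)*(4/(-9)) = -1008*(-1)/9 = -252*(-4/9) = 112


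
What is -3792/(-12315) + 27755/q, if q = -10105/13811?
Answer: -314706699861/8296205 ≈ -37934.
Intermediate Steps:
q = -10105/13811 (q = -10105*1/13811 = -10105/13811 ≈ -0.73166)
-3792/(-12315) + 27755/q = -3792/(-12315) + 27755/(-10105/13811) = -3792*(-1/12315) + 27755*(-13811/10105) = 1264/4105 - 76664861/2021 = -314706699861/8296205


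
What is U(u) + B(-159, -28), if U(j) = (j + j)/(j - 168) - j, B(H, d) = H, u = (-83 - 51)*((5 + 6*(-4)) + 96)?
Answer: 7610565/749 ≈ 10161.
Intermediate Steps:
u = -10318 (u = -134*((5 - 24) + 96) = -134*(-19 + 96) = -134*77 = -10318)
U(j) = -j + 2*j/(-168 + j) (U(j) = (2*j)/(-168 + j) - j = 2*j/(-168 + j) - j = -j + 2*j/(-168 + j))
U(u) + B(-159, -28) = -10318*(170 - 1*(-10318))/(-168 - 10318) - 159 = -10318*(170 + 10318)/(-10486) - 159 = -10318*(-1/10486)*10488 - 159 = 7729656/749 - 159 = 7610565/749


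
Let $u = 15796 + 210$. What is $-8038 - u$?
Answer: $-24044$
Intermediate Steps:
$u = 16006$
$-8038 - u = -8038 - 16006 = -24044$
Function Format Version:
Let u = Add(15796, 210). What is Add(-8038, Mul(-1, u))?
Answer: -24044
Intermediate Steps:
u = 16006
Add(-8038, Mul(-1, u)) = Add(-8038, Mul(-1, 16006)) = Add(-8038, -16006) = -24044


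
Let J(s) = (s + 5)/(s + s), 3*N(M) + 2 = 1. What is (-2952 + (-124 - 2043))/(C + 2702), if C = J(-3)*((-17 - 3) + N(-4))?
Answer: -46071/24379 ≈ -1.8898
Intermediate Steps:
N(M) = -⅓ (N(M) = -⅔ + (⅓)*1 = -⅔ + ⅓ = -⅓)
J(s) = (5 + s)/(2*s) (J(s) = (5 + s)/((2*s)) = (5 + s)*(1/(2*s)) = (5 + s)/(2*s))
C = 61/9 (C = ((½)*(5 - 3)/(-3))*((-17 - 3) - ⅓) = ((½)*(-⅓)*2)*(-20 - ⅓) = -⅓*(-61/3) = 61/9 ≈ 6.7778)
(-2952 + (-124 - 2043))/(C + 2702) = (-2952 + (-124 - 2043))/(61/9 + 2702) = (-2952 - 2167)/(24379/9) = -5119*9/24379 = -46071/24379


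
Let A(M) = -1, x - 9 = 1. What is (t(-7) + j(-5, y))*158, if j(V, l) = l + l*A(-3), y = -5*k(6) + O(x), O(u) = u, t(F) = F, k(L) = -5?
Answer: -1106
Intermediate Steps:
x = 10 (x = 9 + 1 = 10)
y = 35 (y = -5*(-5) + 10 = 25 + 10 = 35)
j(V, l) = 0 (j(V, l) = l + l*(-1) = l - l = 0)
(t(-7) + j(-5, y))*158 = (-7 + 0)*158 = -7*158 = -1106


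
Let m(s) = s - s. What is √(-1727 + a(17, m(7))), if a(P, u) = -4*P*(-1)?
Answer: I*√1659 ≈ 40.731*I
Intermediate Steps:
m(s) = 0
a(P, u) = 4*P
√(-1727 + a(17, m(7))) = √(-1727 + 4*17) = √(-1727 + 68) = √(-1659) = I*√1659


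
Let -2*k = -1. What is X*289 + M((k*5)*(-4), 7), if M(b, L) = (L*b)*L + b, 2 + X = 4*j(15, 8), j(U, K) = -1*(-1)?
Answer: 78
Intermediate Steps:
k = 1/2 (k = -1/2*(-1) = 1/2 ≈ 0.50000)
j(U, K) = 1
X = 2 (X = -2 + 4*1 = -2 + 4 = 2)
M(b, L) = b + b*L**2 (M(b, L) = b*L**2 + b = b + b*L**2)
X*289 + M((k*5)*(-4), 7) = 2*289 + (((1/2)*5)*(-4))*(1 + 7**2) = 578 + ((5/2)*(-4))*(1 + 49) = 578 - 10*50 = 578 - 500 = 78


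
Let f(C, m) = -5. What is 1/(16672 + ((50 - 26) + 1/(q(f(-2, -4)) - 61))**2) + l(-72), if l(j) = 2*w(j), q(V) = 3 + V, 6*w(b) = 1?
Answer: 68466196/205362867 ≈ 0.33339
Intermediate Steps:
w(b) = 1/6 (w(b) = (1/6)*1 = 1/6)
l(j) = 1/3 (l(j) = 2*(1/6) = 1/3)
1/(16672 + ((50 - 26) + 1/(q(f(-2, -4)) - 61))**2) + l(-72) = 1/(16672 + ((50 - 26) + 1/((3 - 5) - 61))**2) + 1/3 = 1/(16672 + (24 + 1/(-2 - 61))**2) + 1/3 = 1/(16672 + (24 + 1/(-63))**2) + 1/3 = 1/(16672 + (24 - 1/63)**2) + 1/3 = 1/(16672 + (1511/63)**2) + 1/3 = 1/(16672 + 2283121/3969) + 1/3 = 1/(68454289/3969) + 1/3 = 3969/68454289 + 1/3 = 68466196/205362867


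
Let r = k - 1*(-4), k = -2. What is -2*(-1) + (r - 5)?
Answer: -1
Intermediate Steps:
r = 2 (r = -2 - 1*(-4) = -2 + 4 = 2)
-2*(-1) + (r - 5) = -2*(-1) + (2 - 5) = 2 - 3 = -1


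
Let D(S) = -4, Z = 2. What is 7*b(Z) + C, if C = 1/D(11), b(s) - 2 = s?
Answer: 111/4 ≈ 27.750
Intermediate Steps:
b(s) = 2 + s
C = -1/4 (C = 1/(-4) = -1/4 ≈ -0.25000)
7*b(Z) + C = 7*(2 + 2) - 1/4 = 7*4 - 1/4 = 28 - 1/4 = 111/4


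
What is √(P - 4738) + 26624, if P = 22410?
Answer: 26624 + 94*√2 ≈ 26757.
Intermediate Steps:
√(P - 4738) + 26624 = √(22410 - 4738) + 26624 = √17672 + 26624 = 94*√2 + 26624 = 26624 + 94*√2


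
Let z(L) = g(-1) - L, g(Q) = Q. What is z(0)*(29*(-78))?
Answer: 2262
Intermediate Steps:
z(L) = -1 - L
z(0)*(29*(-78)) = (-1 - 1*0)*(29*(-78)) = (-1 + 0)*(-2262) = -1*(-2262) = 2262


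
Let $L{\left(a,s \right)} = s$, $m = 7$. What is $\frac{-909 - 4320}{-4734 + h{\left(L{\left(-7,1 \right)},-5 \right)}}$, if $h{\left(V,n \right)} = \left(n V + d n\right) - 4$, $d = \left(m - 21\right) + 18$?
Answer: $\frac{5229}{4763} \approx 1.0978$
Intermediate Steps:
$d = 4$ ($d = \left(7 - 21\right) + 18 = -14 + 18 = 4$)
$h{\left(V,n \right)} = -4 + 4 n + V n$ ($h{\left(V,n \right)} = \left(n V + 4 n\right) - 4 = \left(V n + 4 n\right) - 4 = \left(4 n + V n\right) - 4 = -4 + 4 n + V n$)
$\frac{-909 - 4320}{-4734 + h{\left(L{\left(-7,1 \right)},-5 \right)}} = \frac{-909 - 4320}{-4734 + \left(-4 + 4 \left(-5\right) + 1 \left(-5\right)\right)} = - \frac{5229}{-4734 - 29} = - \frac{5229}{-4763} = \left(-5229\right) \left(- \frac{1}{4763}\right) = \frac{5229}{4763}$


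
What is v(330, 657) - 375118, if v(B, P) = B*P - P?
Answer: -158965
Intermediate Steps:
v(B, P) = -P + B*P
v(330, 657) - 375118 = 657*(-1 + 330) - 375118 = 657*329 - 375118 = 216153 - 375118 = -158965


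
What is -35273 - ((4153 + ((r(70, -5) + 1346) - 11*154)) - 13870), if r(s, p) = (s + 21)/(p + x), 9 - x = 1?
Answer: -75715/3 ≈ -25238.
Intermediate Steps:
x = 8 (x = 9 - 1*1 = 9 - 1 = 8)
r(s, p) = (21 + s)/(8 + p) (r(s, p) = (s + 21)/(p + 8) = (21 + s)/(8 + p))
-35273 - ((4153 + ((r(70, -5) + 1346) - 11*154)) - 13870) = -35273 - ((4153 + (((21 + 70)/(8 - 5) + 1346) - 11*154)) - 13870) = -35273 - ((4153 + ((91/3 + 1346) - 1694)) - 13870) = -35273 - ((4153 + (4129/3 - 1694)) - 13870) = -35273 - ((4153 - 953/3) - 13870) = -35273 - (11506/3 - 13870) = -35273 - 1*(-30104/3) = -35273 + 30104/3 = -75715/3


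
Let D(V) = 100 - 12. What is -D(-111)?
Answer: -88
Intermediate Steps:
D(V) = 88
-D(-111) = -1*88 = -88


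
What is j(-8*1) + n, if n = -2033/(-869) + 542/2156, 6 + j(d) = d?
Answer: -971625/85162 ≈ -11.409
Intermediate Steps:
j(d) = -6 + d
n = 220643/85162 (n = -2033*(-1/869) + 542*(1/2156) = 2033/869 + 271/1078 = 220643/85162 ≈ 2.5909)
j(-8*1) + n = (-6 - 8*1) + 220643/85162 = (-6 - 8) + 220643/85162 = -14 + 220643/85162 = -971625/85162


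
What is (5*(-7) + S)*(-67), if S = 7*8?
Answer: -1407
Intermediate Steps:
S = 56
(5*(-7) + S)*(-67) = (5*(-7) + 56)*(-67) = (-35 + 56)*(-67) = 21*(-67) = -1407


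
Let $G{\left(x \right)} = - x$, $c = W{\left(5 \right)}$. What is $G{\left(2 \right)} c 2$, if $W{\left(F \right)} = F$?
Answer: $-20$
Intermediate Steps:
$c = 5$
$G{\left(2 \right)} c 2 = \left(-1\right) 2 \cdot 5 \cdot 2 = \left(-2\right) 5 \cdot 2 = \left(-10\right) 2 = -20$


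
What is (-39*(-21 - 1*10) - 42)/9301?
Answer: 1167/9301 ≈ 0.12547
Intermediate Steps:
(-39*(-21 - 1*10) - 42)/9301 = (-39*(-21 - 10) - 42)*(1/9301) = (-39*(-31) - 42)*(1/9301) = (1209 - 42)*(1/9301) = 1167*(1/9301) = 1167/9301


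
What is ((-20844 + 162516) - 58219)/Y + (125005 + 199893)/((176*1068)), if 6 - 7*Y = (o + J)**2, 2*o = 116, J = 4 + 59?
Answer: -52525286149/1375455840 ≈ -38.188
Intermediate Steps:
J = 63
o = 58 (o = (1/2)*116 = 58)
Y = -14635/7 (Y = 6/7 - (58 + 63)**2/7 = 6/7 - 1/7*121**2 = 6/7 - 1/7*14641 = 6/7 - 14641/7 = -14635/7 ≈ -2090.7)
((-20844 + 162516) - 58219)/Y + (125005 + 199893)/((176*1068)) = ((-20844 + 162516) - 58219)/(-14635/7) + (125005 + 199893)/((176*1068)) = (141672 - 58219)*(-7/14635) + 324898/187968 = 83453*(-7/14635) + 324898*(1/187968) = -584171/14635 + 162449/93984 = -52525286149/1375455840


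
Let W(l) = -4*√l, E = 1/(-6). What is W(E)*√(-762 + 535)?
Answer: 2*√1362/3 ≈ 24.604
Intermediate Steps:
E = -⅙ ≈ -0.16667
W(E)*√(-762 + 535) = (-2*I*√6/3)*√(-762 + 535) = (-2*I*√6/3)*√(-227) = (-2*I*√6/3)*(I*√227) = 2*√1362/3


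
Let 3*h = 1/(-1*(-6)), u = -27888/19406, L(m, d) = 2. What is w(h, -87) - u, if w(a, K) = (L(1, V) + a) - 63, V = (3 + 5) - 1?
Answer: -10393199/174654 ≈ -59.507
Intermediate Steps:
V = 7 (V = 8 - 1 = 7)
u = -13944/9703 (u = -27888*1/19406 = -13944/9703 ≈ -1.4371)
h = 1/18 (h = 1/(3*((-1*(-6)))) = (1/3)/6 = (1/3)*(1/6) = 1/18 ≈ 0.055556)
w(a, K) = -61 + a (w(a, K) = (2 + a) - 63 = -61 + a)
w(h, -87) - u = (-61 + 1/18) - 1*(-13944/9703) = -1097/18 + 13944/9703 = -10393199/174654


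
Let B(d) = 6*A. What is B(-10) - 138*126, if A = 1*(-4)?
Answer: -17412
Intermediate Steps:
A = -4
B(d) = -24 (B(d) = 6*(-4) = -24)
B(-10) - 138*126 = -24 - 138*126 = -24 - 17388 = -17412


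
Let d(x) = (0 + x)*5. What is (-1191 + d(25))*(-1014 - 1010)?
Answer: 2157584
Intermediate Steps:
d(x) = 5*x (d(x) = x*5 = 5*x)
(-1191 + d(25))*(-1014 - 1010) = (-1191 + 5*25)*(-1014 - 1010) = (-1191 + 125)*(-2024) = -1066*(-2024) = 2157584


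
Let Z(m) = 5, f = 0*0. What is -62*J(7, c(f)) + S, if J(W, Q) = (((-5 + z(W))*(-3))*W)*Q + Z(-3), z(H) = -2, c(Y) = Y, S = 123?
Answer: -187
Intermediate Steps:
f = 0
J(W, Q) = 5 + 21*Q*W (J(W, Q) = (((-5 - 2)*(-3))*W)*Q + 5 = ((-7*(-3))*W)*Q + 5 = (21*W)*Q + 5 = 21*Q*W + 5 = 5 + 21*Q*W)
-62*J(7, c(f)) + S = -62*(5 + 21*0*7) + 123 = -62*(5 + 0) + 123 = -62*5 + 123 = -310 + 123 = -187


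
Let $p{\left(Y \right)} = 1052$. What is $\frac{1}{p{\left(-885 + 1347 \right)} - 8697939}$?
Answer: $- \frac{1}{8696887} \approx -1.1498 \cdot 10^{-7}$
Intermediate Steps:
$\frac{1}{p{\left(-885 + 1347 \right)} - 8697939} = \frac{1}{1052 - 8697939} = \frac{1}{-8696887} = - \frac{1}{8696887}$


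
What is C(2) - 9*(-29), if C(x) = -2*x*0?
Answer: 261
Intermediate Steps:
C(x) = 0
C(2) - 9*(-29) = 0 - 9*(-29) = 0 + 261 = 261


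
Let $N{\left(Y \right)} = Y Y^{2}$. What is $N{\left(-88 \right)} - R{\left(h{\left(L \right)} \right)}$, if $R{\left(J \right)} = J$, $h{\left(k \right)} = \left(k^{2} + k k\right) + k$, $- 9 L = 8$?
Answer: $- \frac{55199288}{81} \approx -6.8147 \cdot 10^{5}$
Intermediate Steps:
$L = - \frac{8}{9}$ ($L = \left(- \frac{1}{9}\right) 8 = - \frac{8}{9} \approx -0.88889$)
$N{\left(Y \right)} = Y^{3}$
$h{\left(k \right)} = k + 2 k^{2}$ ($h{\left(k \right)} = \left(k^{2} + k^{2}\right) + k = 2 k^{2} + k = k + 2 k^{2}$)
$N{\left(-88 \right)} - R{\left(h{\left(L \right)} \right)} = \left(-88\right)^{3} - - \frac{8 \left(1 + 2 \left(- \frac{8}{9}\right)\right)}{9} = -681472 - - \frac{8 \left(1 - \frac{16}{9}\right)}{9} = -681472 - \left(- \frac{8}{9}\right) \left(- \frac{7}{9}\right) = -681472 - \frac{56}{81} = - \frac{55199288}{81}$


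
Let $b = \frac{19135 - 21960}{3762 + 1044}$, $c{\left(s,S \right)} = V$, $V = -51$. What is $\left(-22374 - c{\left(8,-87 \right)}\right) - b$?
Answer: $- \frac{107281513}{4806} \approx -22322.0$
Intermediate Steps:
$c{\left(s,S \right)} = -51$
$b = - \frac{2825}{4806} \approx -0.58781$
$\left(-22374 - c{\left(8,-87 \right)}\right) - b = \left(-22374 - -51\right) - - \frac{2825}{4806} = \left(-22374 + 51\right) + \frac{2825}{4806} = -22323 + \frac{2825}{4806} = - \frac{107281513}{4806}$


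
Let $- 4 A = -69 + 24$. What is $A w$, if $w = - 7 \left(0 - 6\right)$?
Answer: $\frac{945}{2} \approx 472.5$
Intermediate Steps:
$w = 42$ ($w = \left(-7\right) \left(-6\right) = 42$)
$A = \frac{45}{4}$ ($A = - \frac{-69 + 24}{4} = \left(- \frac{1}{4}\right) \left(-45\right) = \frac{45}{4} \approx 11.25$)
$A w = \frac{45}{4} \cdot 42 = \frac{945}{2}$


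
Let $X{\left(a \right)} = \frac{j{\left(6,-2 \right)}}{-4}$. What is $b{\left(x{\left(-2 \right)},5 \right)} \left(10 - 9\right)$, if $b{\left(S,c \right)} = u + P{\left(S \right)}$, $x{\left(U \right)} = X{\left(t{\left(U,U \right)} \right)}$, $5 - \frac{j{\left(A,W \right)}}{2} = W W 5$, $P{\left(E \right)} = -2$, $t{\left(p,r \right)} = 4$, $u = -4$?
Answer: $-6$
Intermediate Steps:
$j{\left(A,W \right)} = 10 - 10 W^{2}$ ($j{\left(A,W \right)} = 10 - 2 W W 5 = 10 - 2 W^{2} \cdot 5 = 10 - 2 \cdot 5 W^{2} = 10 - 10 W^{2}$)
$X{\left(a \right)} = \frac{15}{2}$ ($X{\left(a \right)} = \frac{10 - 10 \left(-2\right)^{2}}{-4} = \left(10 - 40\right) \left(- \frac{1}{4}\right) = \left(-30\right) \left(- \frac{1}{4}\right) = \frac{15}{2}$)
$x{\left(U \right)} = \frac{15}{2}$
$b{\left(S,c \right)} = -6$ ($b{\left(S,c \right)} = -4 - 2 = -6$)
$b{\left(x{\left(-2 \right)},5 \right)} \left(10 - 9\right) = - 6 \left(10 - 9\right) = \left(-6\right) 1 = -6$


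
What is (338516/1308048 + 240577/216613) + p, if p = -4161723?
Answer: -294795761269415887/70835050356 ≈ -4.1617e+6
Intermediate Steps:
(338516/1308048 + 240577/216613) + p = (338516/1308048 + 240577/216613) - 4161723 = (338516*(1/1308048) + 240577*(1/216613)) - 4161723 = (84629/327012 + 240577/216613) - 4161723 = 97003307501/70835050356 - 4161723 = -294795761269415887/70835050356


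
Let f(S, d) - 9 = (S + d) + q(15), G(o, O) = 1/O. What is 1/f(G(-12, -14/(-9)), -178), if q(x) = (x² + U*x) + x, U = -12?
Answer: -14/1517 ≈ -0.0092287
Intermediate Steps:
q(x) = x² - 11*x (q(x) = (x² - 12*x) + x = x² - 11*x)
f(S, d) = 69 + S + d (f(S, d) = 9 + ((S + d) + 15*(-11 + 15)) = 9 + ((S + d) + 15*4) = 9 + ((S + d) + 60) = 9 + (60 + S + d) = 69 + S + d)
1/f(G(-12, -14/(-9)), -178) = 1/(69 + 1/(-14/(-9)) - 178) = 1/(69 + 1/(-14*(-⅑)) - 178) = 1/(69 + 1/(14/9) - 178) = 1/(69 + 9/14 - 178) = 1/(-1517/14) = -14/1517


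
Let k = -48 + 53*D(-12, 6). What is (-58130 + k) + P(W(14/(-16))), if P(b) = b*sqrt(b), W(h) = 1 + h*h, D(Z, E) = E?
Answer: -57860 + 113*sqrt(113)/512 ≈ -57858.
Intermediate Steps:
k = 270 (k = -48 + 53*6 = -48 + 318 = 270)
W(h) = 1 + h**2
P(b) = b**(3/2)
(-58130 + k) + P(W(14/(-16))) = (-58130 + 270) + (1 + (14/(-16))**2)**(3/2) = -57860 + (1 + (14*(-1/16))**2)**(3/2) = -57860 + (1 + (-7/8)**2)**(3/2) = -57860 + (1 + 49/64)**(3/2) = -57860 + (113/64)**(3/2) = -57860 + 113*sqrt(113)/512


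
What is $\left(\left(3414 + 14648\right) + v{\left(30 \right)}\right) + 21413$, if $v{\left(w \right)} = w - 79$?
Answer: $39426$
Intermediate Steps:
$v{\left(w \right)} = -79 + w$ ($v{\left(w \right)} = w - 79 = -79 + w$)
$\left(\left(3414 + 14648\right) + v{\left(30 \right)}\right) + 21413 = \left(\left(3414 + 14648\right) + \left(-79 + 30\right)\right) + 21413 = \left(18062 - 49\right) + 21413 = 18013 + 21413 = 39426$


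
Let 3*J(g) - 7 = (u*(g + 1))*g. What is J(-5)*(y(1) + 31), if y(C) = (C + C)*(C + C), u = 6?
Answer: 4445/3 ≈ 1481.7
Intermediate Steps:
y(C) = 4*C**2 (y(C) = (2*C)*(2*C) = 4*C**2)
J(g) = 7/3 + g*(6 + 6*g)/3 (J(g) = 7/3 + ((6*(g + 1))*g)/3 = 7/3 + ((6*(1 + g))*g)/3 = 7/3 + ((6 + 6*g)*g)/3 = 7/3 + (g*(6 + 6*g))/3 = 7/3 + g*(6 + 6*g)/3)
J(-5)*(y(1) + 31) = (7/3 + 2*(-5) + 2*(-5)**2)*(4*1**2 + 31) = (7/3 - 10 + 2*25)*(4*1 + 31) = (7/3 - 10 + 50)*(4 + 31) = (127/3)*35 = 4445/3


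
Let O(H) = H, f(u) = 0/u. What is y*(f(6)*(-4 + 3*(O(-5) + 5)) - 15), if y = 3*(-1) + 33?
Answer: -450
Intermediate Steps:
f(u) = 0
y = 30 (y = -3 + 33 = 30)
y*(f(6)*(-4 + 3*(O(-5) + 5)) - 15) = 30*(0*(-4 + 3*(-5 + 5)) - 15) = 30*(0*(-4 + 3*0) - 15) = 30*(0*(-4 + 0) - 15) = 30*(0*(-4) - 15) = 30*(0 - 15) = 30*(-15) = -450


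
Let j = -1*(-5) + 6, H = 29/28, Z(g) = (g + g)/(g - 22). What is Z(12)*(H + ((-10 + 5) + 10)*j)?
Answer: -4707/35 ≈ -134.49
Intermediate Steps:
Z(g) = 2*g/(-22 + g) (Z(g) = (2*g)/(-22 + g) = 2*g/(-22 + g))
H = 29/28 (H = 29*(1/28) = 29/28 ≈ 1.0357)
j = 11 (j = 5 + 6 = 11)
Z(12)*(H + ((-10 + 5) + 10)*j) = (2*12/(-22 + 12))*(29/28 + ((-10 + 5) + 10)*11) = (2*12/(-10))*(29/28 + (-5 + 10)*11) = (2*12*(-1/10))*(29/28 + 5*11) = -12*(29/28 + 55)/5 = -12/5*1569/28 = -4707/35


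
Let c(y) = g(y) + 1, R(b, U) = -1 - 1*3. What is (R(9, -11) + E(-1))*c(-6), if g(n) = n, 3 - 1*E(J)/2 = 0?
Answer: -10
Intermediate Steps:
E(J) = 6 (E(J) = 6 - 2*0 = 6 + 0 = 6)
R(b, U) = -4 (R(b, U) = -1 - 3 = -4)
c(y) = 1 + y (c(y) = y + 1 = 1 + y)
(R(9, -11) + E(-1))*c(-6) = (-4 + 6)*(1 - 6) = 2*(-5) = -10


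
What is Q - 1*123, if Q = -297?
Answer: -420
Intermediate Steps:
Q - 1*123 = -297 - 1*123 = -297 - 123 = -420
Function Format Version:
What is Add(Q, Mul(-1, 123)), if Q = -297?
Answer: -420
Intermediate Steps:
Add(Q, Mul(-1, 123)) = Add(-297, Mul(-1, 123)) = Add(-297, -123) = -420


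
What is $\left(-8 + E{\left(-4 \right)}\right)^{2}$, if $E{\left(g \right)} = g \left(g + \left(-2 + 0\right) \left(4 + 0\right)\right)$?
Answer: $1600$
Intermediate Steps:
$E{\left(g \right)} = g \left(-8 + g\right)$ ($E{\left(g \right)} = g \left(g - 8\right) = g \left(-8 + g\right)$)
$\left(-8 + E{\left(-4 \right)}\right)^{2} = \left(-8 - 4 \left(-8 - 4\right)\right)^{2} = \left(-8 - -48\right)^{2} = \left(-8 + 48\right)^{2} = 40^{2} = 1600$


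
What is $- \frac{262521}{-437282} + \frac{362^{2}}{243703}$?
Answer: $\frac{121280337671}{106566935246} \approx 1.1381$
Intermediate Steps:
$- \frac{262521}{-437282} + \frac{362^{2}}{243703} = \left(-262521\right) \left(- \frac{1}{437282}\right) + 131044 \cdot \frac{1}{243703} = \frac{262521}{437282} + \frac{131044}{243703} = \frac{121280337671}{106566935246}$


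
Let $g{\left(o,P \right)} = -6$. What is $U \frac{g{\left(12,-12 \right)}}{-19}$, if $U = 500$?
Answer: $\frac{3000}{19} \approx 157.89$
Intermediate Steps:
$U \frac{g{\left(12,-12 \right)}}{-19} = 500 \left(- \frac{6}{-19}\right) = 500 \left(\left(-6\right) \left(- \frac{1}{19}\right)\right) = 500 \cdot \frac{6}{19} = \frac{3000}{19}$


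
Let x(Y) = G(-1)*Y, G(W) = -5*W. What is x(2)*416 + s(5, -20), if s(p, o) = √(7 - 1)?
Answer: 4160 + √6 ≈ 4162.5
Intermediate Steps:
s(p, o) = √6
x(Y) = 5*Y (x(Y) = (-5*(-1))*Y = 5*Y)
x(2)*416 + s(5, -20) = (5*2)*416 + √6 = 10*416 + √6 = 4160 + √6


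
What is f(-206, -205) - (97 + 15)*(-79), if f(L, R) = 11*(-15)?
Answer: 8683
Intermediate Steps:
f(L, R) = -165
f(-206, -205) - (97 + 15)*(-79) = -165 - (97 + 15)*(-79) = -165 - 112*(-79) = -165 - 1*(-8848) = -165 + 8848 = 8683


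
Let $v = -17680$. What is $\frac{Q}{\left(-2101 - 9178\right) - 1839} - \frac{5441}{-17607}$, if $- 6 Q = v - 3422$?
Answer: $\frac{9451219}{230968626} \approx 0.04092$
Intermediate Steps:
$Q = 3517$ ($Q = - \frac{-17680 - 3422}{6} = \left(- \frac{1}{6}\right) \left(-21102\right) = 3517$)
$\frac{Q}{\left(-2101 - 9178\right) - 1839} - \frac{5441}{-17607} = \frac{3517}{\left(-2101 - 9178\right) - 1839} - \frac{5441}{-17607} = \frac{3517}{-11279 - 1839} - - \frac{5441}{17607} = \frac{3517}{-13118} + \frac{5441}{17607} = 3517 \left(- \frac{1}{13118}\right) + \frac{5441}{17607} = - \frac{3517}{13118} + \frac{5441}{17607} = \frac{9451219}{230968626}$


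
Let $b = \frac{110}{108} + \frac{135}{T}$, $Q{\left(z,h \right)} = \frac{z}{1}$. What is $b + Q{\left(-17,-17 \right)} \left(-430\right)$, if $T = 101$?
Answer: $\frac{39881585}{5454} \approx 7312.4$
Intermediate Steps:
$Q{\left(z,h \right)} = z$ ($Q{\left(z,h \right)} = z 1 = z$)
$b = \frac{12845}{5454}$ ($b = \frac{110}{108} + \frac{135}{101} = 110 \cdot \frac{1}{108} + 135 \cdot \frac{1}{101} = \frac{55}{54} + \frac{135}{101} = \frac{12845}{5454} \approx 2.3552$)
$b + Q{\left(-17,-17 \right)} \left(-430\right) = \frac{12845}{5454} - -7310 = \frac{12845}{5454} + 7310 = \frac{39881585}{5454}$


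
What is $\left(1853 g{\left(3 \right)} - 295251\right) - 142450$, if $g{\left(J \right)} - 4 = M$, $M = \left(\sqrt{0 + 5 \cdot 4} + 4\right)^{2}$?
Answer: $-363581 + 29648 \sqrt{5} \approx -2.9729 \cdot 10^{5}$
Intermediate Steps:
$M = \left(4 + 2 \sqrt{5}\right)^{2}$ ($M = \left(\sqrt{0 + 20} + 4\right)^{2} = \left(\sqrt{20} + 4\right)^{2} = \left(2 \sqrt{5} + 4\right)^{2} = \left(4 + 2 \sqrt{5}\right)^{2} \approx 71.777$)
$g{\left(J \right)} = 40 + 16 \sqrt{5}$ ($g{\left(J \right)} = 4 + \left(36 + 16 \sqrt{5}\right) = 40 + 16 \sqrt{5}$)
$\left(1853 g{\left(3 \right)} - 295251\right) - 142450 = \left(1853 \left(40 + 16 \sqrt{5}\right) - 295251\right) - 142450 = \left(\left(74120 + 29648 \sqrt{5}\right) - 295251\right) - 142450 = \left(-221131 + 29648 \sqrt{5}\right) - 142450 = -363581 + 29648 \sqrt{5}$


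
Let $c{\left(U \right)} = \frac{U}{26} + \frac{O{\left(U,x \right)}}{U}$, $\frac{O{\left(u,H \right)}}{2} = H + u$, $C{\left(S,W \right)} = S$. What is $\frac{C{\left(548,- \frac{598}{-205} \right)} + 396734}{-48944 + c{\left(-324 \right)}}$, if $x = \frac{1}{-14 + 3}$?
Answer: $- \frac{9203434812}{1134079043} \approx -8.1153$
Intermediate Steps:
$x = - \frac{1}{11}$ ($x = \frac{1}{-11} = - \frac{1}{11} \approx -0.090909$)
$O{\left(u,H \right)} = 2 H + 2 u$ ($O{\left(u,H \right)} = 2 \left(H + u\right) = 2 H + 2 u$)
$c{\left(U \right)} = \frac{U}{26} + \frac{- \frac{2}{11} + 2 U}{U}$ ($c{\left(U \right)} = \frac{U}{26} + \frac{2 \left(- \frac{1}{11}\right) + 2 U}{U} = U \frac{1}{26} + \frac{- \frac{2}{11} + 2 U}{U} = \frac{U}{26} + \frac{- \frac{2}{11} + 2 U}{U}$)
$\frac{C{\left(548,- \frac{598}{-205} \right)} + 396734}{-48944 + c{\left(-324 \right)}} = \frac{548 + 396734}{-48944 + \left(2 - \frac{2}{11 \left(-324\right)} + \frac{1}{26} \left(-324\right)\right)} = \frac{397282}{-48944 - \frac{242339}{23166}} = \frac{397282}{- \frac{1134079043}{23166}} = 397282 \left(- \frac{23166}{1134079043}\right) = - \frac{9203434812}{1134079043}$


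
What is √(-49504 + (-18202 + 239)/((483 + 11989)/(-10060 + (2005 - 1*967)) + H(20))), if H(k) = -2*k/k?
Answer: I*√10288483727262/15258 ≈ 210.22*I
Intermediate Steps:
H(k) = -2 (H(k) = -2*1 = -2)
√(-49504 + (-18202 + 239)/((483 + 11989)/(-10060 + (2005 - 1*967)) + H(20))) = √(-49504 + (-18202 + 239)/((483 + 11989)/(-10060 + (2005 - 1*967)) - 2)) = √(-49504 - 17963/(12472/(-10060 + (2005 - 967)) - 2)) = √(-49504 - 17963/(12472/(-10060 + 1038) - 2)) = √(-49504 - 17963/(12472/(-9022) - 2)) = √(-49504 - 17963/(12472*(-1/9022) - 2)) = √(-49504 - 17963/(-6236/4511 - 2)) = √(-49504 - 17963/(-15258/4511)) = √(-49504 - 17963*(-4511/15258)) = √(-49504 + 81031093/15258) = √(-674300939/15258) = I*√10288483727262/15258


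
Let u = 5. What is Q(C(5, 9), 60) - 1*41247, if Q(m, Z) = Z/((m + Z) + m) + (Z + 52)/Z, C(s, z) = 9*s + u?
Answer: -4949371/120 ≈ -41245.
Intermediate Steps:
C(s, z) = 5 + 9*s (C(s, z) = 9*s + 5 = 5 + 9*s)
Q(m, Z) = Z/(Z + 2*m) + (52 + Z)/Z (Q(m, Z) = Z/((Z + m) + m) + (52 + Z)/Z = Z/(Z + 2*m) + (52 + Z)/Z)
Q(C(5, 9), 60) - 1*41247 = 2*(60² + 26*60 + 52*(5 + 9*5) + 60*(5 + 9*5))/(60*(60 + 2*(5 + 9*5))) - 1*41247 = 2*(1/60)*(3600 + 1560 + 52*(5 + 45) + 60*(5 + 45))/(60 + 2*(5 + 45)) - 41247 = 2*(1/60)*(3600 + 1560 + 52*50 + 60*50)/(60 + 2*50) - 41247 = 2*(1/60)*(3600 + 1560 + 2600 + 3000)/(60 + 100) - 41247 = 2*(1/60)*10760/160 - 41247 = 2*(1/60)*(1/160)*10760 - 41247 = 269/120 - 41247 = -4949371/120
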